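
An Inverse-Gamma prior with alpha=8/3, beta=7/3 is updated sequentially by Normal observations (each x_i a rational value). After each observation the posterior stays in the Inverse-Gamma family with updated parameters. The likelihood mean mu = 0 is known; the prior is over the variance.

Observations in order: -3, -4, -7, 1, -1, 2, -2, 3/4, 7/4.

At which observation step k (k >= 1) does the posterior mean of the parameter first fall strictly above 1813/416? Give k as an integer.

obs 1: x=-3 → posterior Inverse-Gamma(19/6, 41/6)
obs 2: x=-4 → posterior Inverse-Gamma(11/3, 89/6)
obs 3: x=-7 → posterior Inverse-Gamma(25/6, 118/3)
obs 4: x=1 → posterior Inverse-Gamma(14/3, 239/6)
obs 5: x=-1 → posterior Inverse-Gamma(31/6, 121/3)
obs 6: x=2 → posterior Inverse-Gamma(17/3, 127/3)
obs 7: x=-2 → posterior Inverse-Gamma(37/6, 133/3)
obs 8: x=3/4 → posterior Inverse-Gamma(20/3, 4283/96)
obs 9: x=7/4 → posterior Inverse-Gamma(43/6, 2215/48)

k = 2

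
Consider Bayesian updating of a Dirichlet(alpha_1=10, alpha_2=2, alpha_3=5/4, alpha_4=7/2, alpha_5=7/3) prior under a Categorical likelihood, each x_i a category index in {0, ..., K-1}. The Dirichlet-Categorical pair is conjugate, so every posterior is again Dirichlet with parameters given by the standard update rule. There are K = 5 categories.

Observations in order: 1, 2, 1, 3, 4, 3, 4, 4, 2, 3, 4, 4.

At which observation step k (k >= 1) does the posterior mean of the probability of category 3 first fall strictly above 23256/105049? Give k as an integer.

obs 1: x=1 → posterior Dirichlet(10, 3, 5/4, 7/2, 7/3)
obs 2: x=2 → posterior Dirichlet(10, 3, 9/4, 7/2, 7/3)
obs 3: x=1 → posterior Dirichlet(10, 4, 9/4, 7/2, 7/3)
obs 4: x=3 → posterior Dirichlet(10, 4, 9/4, 9/2, 7/3)
obs 5: x=4 → posterior Dirichlet(10, 4, 9/4, 9/2, 10/3)
obs 6: x=3 → posterior Dirichlet(10, 4, 9/4, 11/2, 10/3)
obs 7: x=4 → posterior Dirichlet(10, 4, 9/4, 11/2, 13/3)
obs 8: x=4 → posterior Dirichlet(10, 4, 9/4, 11/2, 16/3)
obs 9: x=2 → posterior Dirichlet(10, 4, 13/4, 11/2, 16/3)
obs 10: x=3 → posterior Dirichlet(10, 4, 13/4, 13/2, 16/3)
obs 11: x=4 → posterior Dirichlet(10, 4, 13/4, 13/2, 19/3)
obs 12: x=4 → posterior Dirichlet(10, 4, 13/4, 13/2, 22/3)

k = 10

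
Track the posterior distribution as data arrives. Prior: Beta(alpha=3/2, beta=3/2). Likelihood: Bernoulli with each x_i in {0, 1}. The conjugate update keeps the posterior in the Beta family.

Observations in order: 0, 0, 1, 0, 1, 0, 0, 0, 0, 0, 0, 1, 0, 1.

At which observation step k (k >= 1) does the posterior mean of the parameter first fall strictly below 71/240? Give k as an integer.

k = 9

obs 1: x=0 → posterior Beta(3/2, 5/2)
obs 2: x=0 → posterior Beta(3/2, 7/2)
obs 3: x=1 → posterior Beta(5/2, 7/2)
obs 4: x=0 → posterior Beta(5/2, 9/2)
obs 5: x=1 → posterior Beta(7/2, 9/2)
obs 6: x=0 → posterior Beta(7/2, 11/2)
obs 7: x=0 → posterior Beta(7/2, 13/2)
obs 8: x=0 → posterior Beta(7/2, 15/2)
obs 9: x=0 → posterior Beta(7/2, 17/2)
obs 10: x=0 → posterior Beta(7/2, 19/2)
obs 11: x=0 → posterior Beta(7/2, 21/2)
obs 12: x=1 → posterior Beta(9/2, 21/2)
obs 13: x=0 → posterior Beta(9/2, 23/2)
obs 14: x=1 → posterior Beta(11/2, 23/2)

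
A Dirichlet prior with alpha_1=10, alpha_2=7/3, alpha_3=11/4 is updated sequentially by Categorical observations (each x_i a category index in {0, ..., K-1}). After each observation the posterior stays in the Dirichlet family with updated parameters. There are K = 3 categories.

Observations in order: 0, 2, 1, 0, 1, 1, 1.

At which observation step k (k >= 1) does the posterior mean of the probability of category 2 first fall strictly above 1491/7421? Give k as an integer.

k = 2

obs 1: x=0 → posterior Dirichlet(11, 7/3, 11/4)
obs 2: x=2 → posterior Dirichlet(11, 7/3, 15/4)
obs 3: x=1 → posterior Dirichlet(11, 10/3, 15/4)
obs 4: x=0 → posterior Dirichlet(12, 10/3, 15/4)
obs 5: x=1 → posterior Dirichlet(12, 13/3, 15/4)
obs 6: x=1 → posterior Dirichlet(12, 16/3, 15/4)
obs 7: x=1 → posterior Dirichlet(12, 19/3, 15/4)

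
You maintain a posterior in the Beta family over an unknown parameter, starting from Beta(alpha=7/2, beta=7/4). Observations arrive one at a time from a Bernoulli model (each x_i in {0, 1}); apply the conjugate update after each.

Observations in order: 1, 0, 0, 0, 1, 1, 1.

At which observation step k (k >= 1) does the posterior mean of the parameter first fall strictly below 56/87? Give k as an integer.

k = 2

obs 1: x=1 → posterior Beta(9/2, 7/4)
obs 2: x=0 → posterior Beta(9/2, 11/4)
obs 3: x=0 → posterior Beta(9/2, 15/4)
obs 4: x=0 → posterior Beta(9/2, 19/4)
obs 5: x=1 → posterior Beta(11/2, 19/4)
obs 6: x=1 → posterior Beta(13/2, 19/4)
obs 7: x=1 → posterior Beta(15/2, 19/4)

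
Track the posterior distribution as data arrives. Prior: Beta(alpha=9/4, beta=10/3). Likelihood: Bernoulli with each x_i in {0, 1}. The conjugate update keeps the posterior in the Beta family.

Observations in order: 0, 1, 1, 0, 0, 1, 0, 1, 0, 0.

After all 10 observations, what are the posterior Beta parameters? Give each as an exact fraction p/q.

alpha=25/4, beta=28/3

obs 1: x=0 → posterior Beta(9/4, 13/3)
obs 2: x=1 → posterior Beta(13/4, 13/3)
obs 3: x=1 → posterior Beta(17/4, 13/3)
obs 4: x=0 → posterior Beta(17/4, 16/3)
obs 5: x=0 → posterior Beta(17/4, 19/3)
obs 6: x=1 → posterior Beta(21/4, 19/3)
obs 7: x=0 → posterior Beta(21/4, 22/3)
obs 8: x=1 → posterior Beta(25/4, 22/3)
obs 9: x=0 → posterior Beta(25/4, 25/3)
obs 10: x=0 → posterior Beta(25/4, 28/3)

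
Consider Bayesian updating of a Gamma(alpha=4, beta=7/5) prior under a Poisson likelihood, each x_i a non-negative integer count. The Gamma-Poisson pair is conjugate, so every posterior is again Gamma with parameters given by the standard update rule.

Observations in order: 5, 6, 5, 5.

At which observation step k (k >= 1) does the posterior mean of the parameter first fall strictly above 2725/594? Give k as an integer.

obs 1: x=5 → posterior Gamma(9, 12/5)
obs 2: x=6 → posterior Gamma(15, 17/5)
obs 3: x=5 → posterior Gamma(20, 22/5)
obs 4: x=5 → posterior Gamma(25, 27/5)

k = 4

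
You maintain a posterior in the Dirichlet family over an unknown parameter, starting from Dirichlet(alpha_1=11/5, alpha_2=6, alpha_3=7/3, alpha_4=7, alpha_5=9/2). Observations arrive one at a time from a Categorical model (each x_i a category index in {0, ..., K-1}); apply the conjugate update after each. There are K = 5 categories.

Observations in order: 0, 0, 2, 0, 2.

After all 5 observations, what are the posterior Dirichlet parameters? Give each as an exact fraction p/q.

obs 1: x=0 → posterior Dirichlet(16/5, 6, 7/3, 7, 9/2)
obs 2: x=0 → posterior Dirichlet(21/5, 6, 7/3, 7, 9/2)
obs 3: x=2 → posterior Dirichlet(21/5, 6, 10/3, 7, 9/2)
obs 4: x=0 → posterior Dirichlet(26/5, 6, 10/3, 7, 9/2)
obs 5: x=2 → posterior Dirichlet(26/5, 6, 13/3, 7, 9/2)

alpha_1=26/5, alpha_2=6, alpha_3=13/3, alpha_4=7, alpha_5=9/2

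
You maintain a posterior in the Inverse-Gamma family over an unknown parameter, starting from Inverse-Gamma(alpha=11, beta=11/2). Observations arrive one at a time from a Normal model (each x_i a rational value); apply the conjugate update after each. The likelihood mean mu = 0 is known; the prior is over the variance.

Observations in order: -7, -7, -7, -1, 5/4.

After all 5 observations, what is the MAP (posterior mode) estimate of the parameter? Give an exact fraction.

obs 1: x=-7 → posterior Inverse-Gamma(23/2, 30)
obs 2: x=-7 → posterior Inverse-Gamma(12, 109/2)
obs 3: x=-7 → posterior Inverse-Gamma(25/2, 79)
obs 4: x=-1 → posterior Inverse-Gamma(13, 159/2)
obs 5: x=5/4 → posterior Inverse-Gamma(27/2, 2569/32)

2569/464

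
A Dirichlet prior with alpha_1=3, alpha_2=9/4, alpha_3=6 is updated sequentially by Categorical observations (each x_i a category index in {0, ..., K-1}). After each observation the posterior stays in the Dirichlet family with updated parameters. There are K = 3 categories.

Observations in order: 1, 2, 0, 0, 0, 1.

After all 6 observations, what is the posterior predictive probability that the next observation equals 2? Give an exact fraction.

obs 1: x=1 → posterior Dirichlet(3, 13/4, 6)
obs 2: x=2 → posterior Dirichlet(3, 13/4, 7)
obs 3: x=0 → posterior Dirichlet(4, 13/4, 7)
obs 4: x=0 → posterior Dirichlet(5, 13/4, 7)
obs 5: x=0 → posterior Dirichlet(6, 13/4, 7)
obs 6: x=1 → posterior Dirichlet(6, 17/4, 7)

28/69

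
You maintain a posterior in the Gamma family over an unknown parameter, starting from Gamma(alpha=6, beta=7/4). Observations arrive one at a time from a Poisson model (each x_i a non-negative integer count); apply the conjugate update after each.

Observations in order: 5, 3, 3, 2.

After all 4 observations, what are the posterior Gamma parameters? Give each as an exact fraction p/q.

obs 1: x=5 → posterior Gamma(11, 11/4)
obs 2: x=3 → posterior Gamma(14, 15/4)
obs 3: x=3 → posterior Gamma(17, 19/4)
obs 4: x=2 → posterior Gamma(19, 23/4)

alpha=19, beta=23/4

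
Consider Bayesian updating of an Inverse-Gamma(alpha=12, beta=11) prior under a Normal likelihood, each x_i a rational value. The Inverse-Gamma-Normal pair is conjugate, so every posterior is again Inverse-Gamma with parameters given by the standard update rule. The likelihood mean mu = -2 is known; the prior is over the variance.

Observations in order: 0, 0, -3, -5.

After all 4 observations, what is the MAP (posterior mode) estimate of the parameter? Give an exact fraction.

obs 1: x=0 → posterior Inverse-Gamma(25/2, 13)
obs 2: x=0 → posterior Inverse-Gamma(13, 15)
obs 3: x=-3 → posterior Inverse-Gamma(27/2, 31/2)
obs 4: x=-5 → posterior Inverse-Gamma(14, 20)

4/3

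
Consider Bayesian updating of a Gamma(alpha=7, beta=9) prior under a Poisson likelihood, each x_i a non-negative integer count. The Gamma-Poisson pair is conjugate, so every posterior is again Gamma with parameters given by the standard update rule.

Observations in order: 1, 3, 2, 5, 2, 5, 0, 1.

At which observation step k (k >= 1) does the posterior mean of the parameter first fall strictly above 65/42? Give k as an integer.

obs 1: x=1 → posterior Gamma(8, 10)
obs 2: x=3 → posterior Gamma(11, 11)
obs 3: x=2 → posterior Gamma(13, 12)
obs 4: x=5 → posterior Gamma(18, 13)
obs 5: x=2 → posterior Gamma(20, 14)
obs 6: x=5 → posterior Gamma(25, 15)
obs 7: x=0 → posterior Gamma(25, 16)
obs 8: x=1 → posterior Gamma(26, 17)

k = 6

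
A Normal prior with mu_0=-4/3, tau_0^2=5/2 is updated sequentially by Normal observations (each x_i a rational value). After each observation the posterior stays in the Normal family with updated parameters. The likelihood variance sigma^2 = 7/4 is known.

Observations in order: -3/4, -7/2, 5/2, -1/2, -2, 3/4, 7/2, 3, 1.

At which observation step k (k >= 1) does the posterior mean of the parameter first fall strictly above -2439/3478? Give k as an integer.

k = 4

obs 1: x=-3/4 → posterior Normal(-101/102, 35/34)
obs 2: x=-7/2 → posterior Normal(-311/162, 35/54)
obs 3: x=5/2 → posterior Normal(-161/222, 35/74)
obs 4: x=-1/2 → posterior Normal(-191/282, 35/94)
obs 5: x=-2 → posterior Normal(-311/342, 35/114)
obs 6: x=3/4 → posterior Normal(-133/201, 35/134)
obs 7: x=7/2 → posterior Normal(-4/33, 5/22)
obs 8: x=3 → posterior Normal(62/261, 35/174)
obs 9: x=1 → posterior Normal(92/291, 35/194)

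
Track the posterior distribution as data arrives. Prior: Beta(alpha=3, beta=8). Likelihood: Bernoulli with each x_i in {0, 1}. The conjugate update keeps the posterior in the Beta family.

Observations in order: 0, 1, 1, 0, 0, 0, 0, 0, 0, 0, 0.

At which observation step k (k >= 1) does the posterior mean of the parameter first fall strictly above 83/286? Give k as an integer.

k = 2

obs 1: x=0 → posterior Beta(3, 9)
obs 2: x=1 → posterior Beta(4, 9)
obs 3: x=1 → posterior Beta(5, 9)
obs 4: x=0 → posterior Beta(5, 10)
obs 5: x=0 → posterior Beta(5, 11)
obs 6: x=0 → posterior Beta(5, 12)
obs 7: x=0 → posterior Beta(5, 13)
obs 8: x=0 → posterior Beta(5, 14)
obs 9: x=0 → posterior Beta(5, 15)
obs 10: x=0 → posterior Beta(5, 16)
obs 11: x=0 → posterior Beta(5, 17)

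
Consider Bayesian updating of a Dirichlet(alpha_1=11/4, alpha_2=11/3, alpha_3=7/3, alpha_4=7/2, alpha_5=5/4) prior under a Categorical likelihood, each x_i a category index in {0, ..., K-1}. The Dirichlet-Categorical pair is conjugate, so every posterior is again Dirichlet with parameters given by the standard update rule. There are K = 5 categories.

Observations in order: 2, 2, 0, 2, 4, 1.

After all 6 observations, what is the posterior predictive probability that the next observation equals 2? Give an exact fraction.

32/117

obs 1: x=2 → posterior Dirichlet(11/4, 11/3, 10/3, 7/2, 5/4)
obs 2: x=2 → posterior Dirichlet(11/4, 11/3, 13/3, 7/2, 5/4)
obs 3: x=0 → posterior Dirichlet(15/4, 11/3, 13/3, 7/2, 5/4)
obs 4: x=2 → posterior Dirichlet(15/4, 11/3, 16/3, 7/2, 5/4)
obs 5: x=4 → posterior Dirichlet(15/4, 11/3, 16/3, 7/2, 9/4)
obs 6: x=1 → posterior Dirichlet(15/4, 14/3, 16/3, 7/2, 9/4)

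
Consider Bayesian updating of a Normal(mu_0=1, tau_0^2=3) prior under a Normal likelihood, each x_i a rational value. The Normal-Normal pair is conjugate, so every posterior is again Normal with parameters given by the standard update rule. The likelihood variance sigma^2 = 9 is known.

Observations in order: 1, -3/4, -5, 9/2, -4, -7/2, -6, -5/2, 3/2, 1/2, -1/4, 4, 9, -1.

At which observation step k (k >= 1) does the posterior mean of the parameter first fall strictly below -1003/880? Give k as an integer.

k = 8

obs 1: x=1 → posterior Normal(1, 9/4)
obs 2: x=-3/4 → posterior Normal(13/20, 9/5)
obs 3: x=-5 → posterior Normal(-7/24, 3/2)
obs 4: x=9/2 → posterior Normal(11/28, 9/7)
obs 5: x=-4 → posterior Normal(-5/32, 9/8)
obs 6: x=-7/2 → posterior Normal(-19/36, 1)
obs 7: x=-6 → posterior Normal(-43/40, 9/10)
obs 8: x=-5/2 → posterior Normal(-53/44, 9/11)
obs 9: x=3/2 → posterior Normal(-47/48, 3/4)
obs 10: x=1/2 → posterior Normal(-45/52, 9/13)
obs 11: x=-1/4 → posterior Normal(-23/28, 9/14)
obs 12: x=4 → posterior Normal(-1/2, 3/5)
obs 13: x=9 → posterior Normal(3/32, 9/16)
obs 14: x=-1 → posterior Normal(1/34, 9/17)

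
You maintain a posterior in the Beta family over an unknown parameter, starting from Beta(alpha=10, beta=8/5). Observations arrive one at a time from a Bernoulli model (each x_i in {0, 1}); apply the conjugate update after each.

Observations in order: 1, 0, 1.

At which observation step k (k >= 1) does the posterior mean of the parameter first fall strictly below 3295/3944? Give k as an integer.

k = 2

obs 1: x=1 → posterior Beta(11, 8/5)
obs 2: x=0 → posterior Beta(11, 13/5)
obs 3: x=1 → posterior Beta(12, 13/5)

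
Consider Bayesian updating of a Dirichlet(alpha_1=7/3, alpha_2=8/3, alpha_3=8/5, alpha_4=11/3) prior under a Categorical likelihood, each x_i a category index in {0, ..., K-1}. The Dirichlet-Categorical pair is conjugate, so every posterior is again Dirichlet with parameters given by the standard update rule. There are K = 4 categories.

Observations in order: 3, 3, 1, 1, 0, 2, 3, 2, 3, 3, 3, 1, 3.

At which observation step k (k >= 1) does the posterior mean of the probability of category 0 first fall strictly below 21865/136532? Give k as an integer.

k = 11

obs 1: x=3 → posterior Dirichlet(7/3, 8/3, 8/5, 14/3)
obs 2: x=3 → posterior Dirichlet(7/3, 8/3, 8/5, 17/3)
obs 3: x=1 → posterior Dirichlet(7/3, 11/3, 8/5, 17/3)
obs 4: x=1 → posterior Dirichlet(7/3, 14/3, 8/5, 17/3)
obs 5: x=0 → posterior Dirichlet(10/3, 14/3, 8/5, 17/3)
obs 6: x=2 → posterior Dirichlet(10/3, 14/3, 13/5, 17/3)
obs 7: x=3 → posterior Dirichlet(10/3, 14/3, 13/5, 20/3)
obs 8: x=2 → posterior Dirichlet(10/3, 14/3, 18/5, 20/3)
obs 9: x=3 → posterior Dirichlet(10/3, 14/3, 18/5, 23/3)
obs 10: x=3 → posterior Dirichlet(10/3, 14/3, 18/5, 26/3)
obs 11: x=3 → posterior Dirichlet(10/3, 14/3, 18/5, 29/3)
obs 12: x=1 → posterior Dirichlet(10/3, 17/3, 18/5, 29/3)
obs 13: x=3 → posterior Dirichlet(10/3, 17/3, 18/5, 32/3)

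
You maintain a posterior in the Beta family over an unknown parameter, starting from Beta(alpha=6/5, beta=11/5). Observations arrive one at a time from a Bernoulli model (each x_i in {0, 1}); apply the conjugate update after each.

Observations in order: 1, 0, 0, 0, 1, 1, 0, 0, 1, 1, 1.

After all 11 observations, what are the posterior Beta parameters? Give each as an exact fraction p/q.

obs 1: x=1 → posterior Beta(11/5, 11/5)
obs 2: x=0 → posterior Beta(11/5, 16/5)
obs 3: x=0 → posterior Beta(11/5, 21/5)
obs 4: x=0 → posterior Beta(11/5, 26/5)
obs 5: x=1 → posterior Beta(16/5, 26/5)
obs 6: x=1 → posterior Beta(21/5, 26/5)
obs 7: x=0 → posterior Beta(21/5, 31/5)
obs 8: x=0 → posterior Beta(21/5, 36/5)
obs 9: x=1 → posterior Beta(26/5, 36/5)
obs 10: x=1 → posterior Beta(31/5, 36/5)
obs 11: x=1 → posterior Beta(36/5, 36/5)

alpha=36/5, beta=36/5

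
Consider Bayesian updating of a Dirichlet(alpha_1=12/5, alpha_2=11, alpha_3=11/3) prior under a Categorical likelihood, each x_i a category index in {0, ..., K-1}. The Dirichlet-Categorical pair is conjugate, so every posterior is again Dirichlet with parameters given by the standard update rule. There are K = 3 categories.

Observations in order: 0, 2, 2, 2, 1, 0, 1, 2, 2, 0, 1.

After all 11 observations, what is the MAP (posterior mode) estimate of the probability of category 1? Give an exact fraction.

obs 1: x=0 → posterior Dirichlet(17/5, 11, 11/3)
obs 2: x=2 → posterior Dirichlet(17/5, 11, 14/3)
obs 3: x=2 → posterior Dirichlet(17/5, 11, 17/3)
obs 4: x=2 → posterior Dirichlet(17/5, 11, 20/3)
obs 5: x=1 → posterior Dirichlet(17/5, 12, 20/3)
obs 6: x=0 → posterior Dirichlet(22/5, 12, 20/3)
obs 7: x=1 → posterior Dirichlet(22/5, 13, 20/3)
obs 8: x=2 → posterior Dirichlet(22/5, 13, 23/3)
obs 9: x=2 → posterior Dirichlet(22/5, 13, 26/3)
obs 10: x=0 → posterior Dirichlet(27/5, 13, 26/3)
obs 11: x=1 → posterior Dirichlet(27/5, 14, 26/3)

195/376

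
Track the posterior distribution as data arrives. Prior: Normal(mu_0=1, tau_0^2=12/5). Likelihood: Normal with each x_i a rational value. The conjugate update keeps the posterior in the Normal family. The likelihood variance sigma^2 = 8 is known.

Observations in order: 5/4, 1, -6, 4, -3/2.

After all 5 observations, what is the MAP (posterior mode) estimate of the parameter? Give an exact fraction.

obs 1: x=5/4 → posterior Normal(55/52, 24/13)
obs 2: x=1 → posterior Normal(67/64, 3/2)
obs 3: x=-6 → posterior Normal(-5/76, 24/19)
obs 4: x=4 → posterior Normal(43/88, 12/11)
obs 5: x=-3/2 → posterior Normal(1/4, 24/25)

1/4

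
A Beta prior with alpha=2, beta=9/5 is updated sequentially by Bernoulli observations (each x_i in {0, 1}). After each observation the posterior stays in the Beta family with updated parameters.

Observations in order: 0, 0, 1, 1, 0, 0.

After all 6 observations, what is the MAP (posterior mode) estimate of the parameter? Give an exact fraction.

5/13

obs 1: x=0 → posterior Beta(2, 14/5)
obs 2: x=0 → posterior Beta(2, 19/5)
obs 3: x=1 → posterior Beta(3, 19/5)
obs 4: x=1 → posterior Beta(4, 19/5)
obs 5: x=0 → posterior Beta(4, 24/5)
obs 6: x=0 → posterior Beta(4, 29/5)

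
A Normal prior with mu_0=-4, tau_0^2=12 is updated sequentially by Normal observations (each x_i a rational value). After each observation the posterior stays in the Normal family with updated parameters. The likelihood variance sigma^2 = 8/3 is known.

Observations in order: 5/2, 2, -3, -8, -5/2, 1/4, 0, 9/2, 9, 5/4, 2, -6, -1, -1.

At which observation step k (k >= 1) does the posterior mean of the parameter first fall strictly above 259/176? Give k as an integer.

k = 2

obs 1: x=5/2 → posterior Normal(29/22, 24/11)
obs 2: x=2 → posterior Normal(13/8, 6/5)
obs 3: x=-3 → posterior Normal(11/58, 24/29)
obs 4: x=-8 → posterior Normal(-7/4, 12/19)
obs 5: x=-5/2 → posterior Normal(-89/47, 24/47)
obs 6: x=1/4 → posterior Normal(-347/224, 3/7)
obs 7: x=0 → posterior Normal(-347/260, 24/65)
obs 8: x=9/2 → posterior Normal(-5/8, 12/37)
obs 9: x=9 → posterior Normal(139/332, 24/83)
obs 10: x=5/4 → posterior Normal(1/2, 6/23)
obs 11: x=2 → posterior Normal(64/101, 24/101)
obs 12: x=-6 → posterior Normal(1/11, 12/55)
obs 13: x=-1 → posterior Normal(1/119, 24/119)
obs 14: x=-1 → posterior Normal(-1/16, 3/16)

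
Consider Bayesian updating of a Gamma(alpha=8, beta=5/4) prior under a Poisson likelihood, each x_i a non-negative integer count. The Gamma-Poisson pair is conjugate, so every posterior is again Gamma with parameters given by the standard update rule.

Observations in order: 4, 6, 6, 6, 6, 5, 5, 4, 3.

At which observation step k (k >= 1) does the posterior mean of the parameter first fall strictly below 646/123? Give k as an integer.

obs 1: x=4 → posterior Gamma(12, 9/4)
obs 2: x=6 → posterior Gamma(18, 13/4)
obs 3: x=6 → posterior Gamma(24, 17/4)
obs 4: x=6 → posterior Gamma(30, 21/4)
obs 5: x=6 → posterior Gamma(36, 25/4)
obs 6: x=5 → posterior Gamma(41, 29/4)
obs 7: x=5 → posterior Gamma(46, 33/4)
obs 8: x=4 → posterior Gamma(50, 37/4)
obs 9: x=3 → posterior Gamma(53, 41/4)

k = 9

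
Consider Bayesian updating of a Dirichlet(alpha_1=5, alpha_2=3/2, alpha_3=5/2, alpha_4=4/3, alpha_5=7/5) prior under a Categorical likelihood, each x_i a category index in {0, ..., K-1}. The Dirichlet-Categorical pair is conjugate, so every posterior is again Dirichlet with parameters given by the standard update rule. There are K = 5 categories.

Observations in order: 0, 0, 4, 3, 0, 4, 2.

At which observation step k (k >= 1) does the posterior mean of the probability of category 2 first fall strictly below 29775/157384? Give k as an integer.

k = 2

obs 1: x=0 → posterior Dirichlet(6, 3/2, 5/2, 4/3, 7/5)
obs 2: x=0 → posterior Dirichlet(7, 3/2, 5/2, 4/3, 7/5)
obs 3: x=4 → posterior Dirichlet(7, 3/2, 5/2, 4/3, 12/5)
obs 4: x=3 → posterior Dirichlet(7, 3/2, 5/2, 7/3, 12/5)
obs 5: x=0 → posterior Dirichlet(8, 3/2, 5/2, 7/3, 12/5)
obs 6: x=4 → posterior Dirichlet(8, 3/2, 5/2, 7/3, 17/5)
obs 7: x=2 → posterior Dirichlet(8, 3/2, 7/2, 7/3, 17/5)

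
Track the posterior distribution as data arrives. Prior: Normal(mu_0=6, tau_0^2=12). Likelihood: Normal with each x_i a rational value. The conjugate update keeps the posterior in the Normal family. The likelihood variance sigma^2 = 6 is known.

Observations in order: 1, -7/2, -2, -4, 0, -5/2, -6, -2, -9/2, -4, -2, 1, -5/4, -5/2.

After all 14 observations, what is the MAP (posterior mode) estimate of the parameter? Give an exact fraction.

obs 1: x=1 → posterior Normal(8/3, 4)
obs 2: x=-7/2 → posterior Normal(1/5, 12/5)
obs 3: x=-2 → posterior Normal(-3/7, 12/7)
obs 4: x=-4 → posterior Normal(-11/9, 4/3)
obs 5: x=0 → posterior Normal(-1, 12/11)
obs 6: x=-5/2 → posterior Normal(-16/13, 12/13)
obs 7: x=-6 → posterior Normal(-28/15, 4/5)
obs 8: x=-2 → posterior Normal(-32/17, 12/17)
obs 9: x=-9/2 → posterior Normal(-41/19, 12/19)
obs 10: x=-4 → posterior Normal(-7/3, 4/7)
obs 11: x=-2 → posterior Normal(-53/23, 12/23)
obs 12: x=1 → posterior Normal(-51/25, 12/25)
obs 13: x=-5/4 → posterior Normal(-107/54, 4/9)
obs 14: x=-5/2 → posterior Normal(-117/58, 12/29)

-117/58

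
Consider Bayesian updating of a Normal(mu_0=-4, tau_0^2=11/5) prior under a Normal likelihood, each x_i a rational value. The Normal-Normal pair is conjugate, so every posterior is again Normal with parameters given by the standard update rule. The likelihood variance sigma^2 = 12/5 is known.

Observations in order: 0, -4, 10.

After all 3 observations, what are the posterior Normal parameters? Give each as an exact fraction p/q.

obs 1: x=0 → posterior Normal(-48/23, 132/115)
obs 2: x=-4 → posterior Normal(-46/17, 66/85)
obs 3: x=10 → posterior Normal(2/5, 44/75)

mu_0=2/5, tau_0^2=44/75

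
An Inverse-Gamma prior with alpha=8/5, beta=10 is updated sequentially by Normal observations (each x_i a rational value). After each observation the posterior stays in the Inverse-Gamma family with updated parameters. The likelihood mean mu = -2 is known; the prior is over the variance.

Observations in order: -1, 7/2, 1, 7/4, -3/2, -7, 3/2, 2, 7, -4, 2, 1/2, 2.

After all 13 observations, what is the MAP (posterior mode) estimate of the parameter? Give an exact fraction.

1545/112

obs 1: x=-1 → posterior Inverse-Gamma(21/10, 21/2)
obs 2: x=7/2 → posterior Inverse-Gamma(13/5, 205/8)
obs 3: x=1 → posterior Inverse-Gamma(31/10, 241/8)
obs 4: x=7/4 → posterior Inverse-Gamma(18/5, 1189/32)
obs 5: x=-3/2 → posterior Inverse-Gamma(41/10, 1193/32)
obs 6: x=-7 → posterior Inverse-Gamma(23/5, 1593/32)
obs 7: x=3/2 → posterior Inverse-Gamma(51/10, 1789/32)
obs 8: x=2 → posterior Inverse-Gamma(28/5, 2045/32)
obs 9: x=7 → posterior Inverse-Gamma(61/10, 3341/32)
obs 10: x=-4 → posterior Inverse-Gamma(33/5, 3405/32)
obs 11: x=2 → posterior Inverse-Gamma(71/10, 3661/32)
obs 12: x=1/2 → posterior Inverse-Gamma(38/5, 3761/32)
obs 13: x=2 → posterior Inverse-Gamma(81/10, 4017/32)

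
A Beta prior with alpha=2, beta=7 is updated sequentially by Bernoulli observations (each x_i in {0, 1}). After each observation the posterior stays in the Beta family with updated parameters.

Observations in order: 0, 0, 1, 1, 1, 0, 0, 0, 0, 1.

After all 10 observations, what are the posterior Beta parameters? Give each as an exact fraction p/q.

alpha=6, beta=13

obs 1: x=0 → posterior Beta(2, 8)
obs 2: x=0 → posterior Beta(2, 9)
obs 3: x=1 → posterior Beta(3, 9)
obs 4: x=1 → posterior Beta(4, 9)
obs 5: x=1 → posterior Beta(5, 9)
obs 6: x=0 → posterior Beta(5, 10)
obs 7: x=0 → posterior Beta(5, 11)
obs 8: x=0 → posterior Beta(5, 12)
obs 9: x=0 → posterior Beta(5, 13)
obs 10: x=1 → posterior Beta(6, 13)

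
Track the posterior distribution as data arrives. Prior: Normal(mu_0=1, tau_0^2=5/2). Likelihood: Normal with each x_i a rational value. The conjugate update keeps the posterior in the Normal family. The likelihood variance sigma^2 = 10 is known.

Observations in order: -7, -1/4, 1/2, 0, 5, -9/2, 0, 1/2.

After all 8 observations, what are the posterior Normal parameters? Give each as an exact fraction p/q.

obs 1: x=-7 → posterior Normal(-3/5, 2)
obs 2: x=-1/4 → posterior Normal(-13/24, 5/3)
obs 3: x=1/2 → posterior Normal(-11/28, 10/7)
obs 4: x=0 → posterior Normal(-11/32, 5/4)
obs 5: x=5 → posterior Normal(1/4, 10/9)
obs 6: x=-9/2 → posterior Normal(-9/40, 1)
obs 7: x=0 → posterior Normal(-9/44, 10/11)
obs 8: x=1/2 → posterior Normal(-7/48, 5/6)

mu_0=-7/48, tau_0^2=5/6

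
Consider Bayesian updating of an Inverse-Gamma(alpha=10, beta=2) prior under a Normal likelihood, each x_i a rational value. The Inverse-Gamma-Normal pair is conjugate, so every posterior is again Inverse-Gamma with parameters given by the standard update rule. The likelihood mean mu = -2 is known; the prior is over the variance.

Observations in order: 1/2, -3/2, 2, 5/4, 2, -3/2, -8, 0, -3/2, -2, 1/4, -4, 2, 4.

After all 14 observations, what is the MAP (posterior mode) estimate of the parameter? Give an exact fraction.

1237/288

obs 1: x=1/2 → posterior Inverse-Gamma(21/2, 41/8)
obs 2: x=-3/2 → posterior Inverse-Gamma(11, 21/4)
obs 3: x=2 → posterior Inverse-Gamma(23/2, 53/4)
obs 4: x=5/4 → posterior Inverse-Gamma(12, 593/32)
obs 5: x=2 → posterior Inverse-Gamma(25/2, 849/32)
obs 6: x=-3/2 → posterior Inverse-Gamma(13, 853/32)
obs 7: x=-8 → posterior Inverse-Gamma(27/2, 1429/32)
obs 8: x=0 → posterior Inverse-Gamma(14, 1493/32)
obs 9: x=-3/2 → posterior Inverse-Gamma(29/2, 1497/32)
obs 10: x=-2 → posterior Inverse-Gamma(15, 1497/32)
obs 11: x=1/4 → posterior Inverse-Gamma(31/2, 789/16)
obs 12: x=-4 → posterior Inverse-Gamma(16, 821/16)
obs 13: x=2 → posterior Inverse-Gamma(33/2, 949/16)
obs 14: x=4 → posterior Inverse-Gamma(17, 1237/16)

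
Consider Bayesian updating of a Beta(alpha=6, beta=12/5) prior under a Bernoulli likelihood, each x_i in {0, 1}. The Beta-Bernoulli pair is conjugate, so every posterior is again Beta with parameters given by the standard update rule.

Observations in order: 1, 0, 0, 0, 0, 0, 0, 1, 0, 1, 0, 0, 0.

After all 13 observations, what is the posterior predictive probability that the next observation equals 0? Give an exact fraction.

62/107

obs 1: x=1 → posterior Beta(7, 12/5)
obs 2: x=0 → posterior Beta(7, 17/5)
obs 3: x=0 → posterior Beta(7, 22/5)
obs 4: x=0 → posterior Beta(7, 27/5)
obs 5: x=0 → posterior Beta(7, 32/5)
obs 6: x=0 → posterior Beta(7, 37/5)
obs 7: x=0 → posterior Beta(7, 42/5)
obs 8: x=1 → posterior Beta(8, 42/5)
obs 9: x=0 → posterior Beta(8, 47/5)
obs 10: x=1 → posterior Beta(9, 47/5)
obs 11: x=0 → posterior Beta(9, 52/5)
obs 12: x=0 → posterior Beta(9, 57/5)
obs 13: x=0 → posterior Beta(9, 62/5)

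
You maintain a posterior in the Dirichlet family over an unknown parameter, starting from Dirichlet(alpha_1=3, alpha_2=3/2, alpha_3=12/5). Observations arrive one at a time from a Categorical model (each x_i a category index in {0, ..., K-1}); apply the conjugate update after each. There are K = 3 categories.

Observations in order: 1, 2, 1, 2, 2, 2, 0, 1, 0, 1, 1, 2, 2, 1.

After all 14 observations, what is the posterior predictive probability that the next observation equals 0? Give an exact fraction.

50/209

obs 1: x=1 → posterior Dirichlet(3, 5/2, 12/5)
obs 2: x=2 → posterior Dirichlet(3, 5/2, 17/5)
obs 3: x=1 → posterior Dirichlet(3, 7/2, 17/5)
obs 4: x=2 → posterior Dirichlet(3, 7/2, 22/5)
obs 5: x=2 → posterior Dirichlet(3, 7/2, 27/5)
obs 6: x=2 → posterior Dirichlet(3, 7/2, 32/5)
obs 7: x=0 → posterior Dirichlet(4, 7/2, 32/5)
obs 8: x=1 → posterior Dirichlet(4, 9/2, 32/5)
obs 9: x=0 → posterior Dirichlet(5, 9/2, 32/5)
obs 10: x=1 → posterior Dirichlet(5, 11/2, 32/5)
obs 11: x=1 → posterior Dirichlet(5, 13/2, 32/5)
obs 12: x=2 → posterior Dirichlet(5, 13/2, 37/5)
obs 13: x=2 → posterior Dirichlet(5, 13/2, 42/5)
obs 14: x=1 → posterior Dirichlet(5, 15/2, 42/5)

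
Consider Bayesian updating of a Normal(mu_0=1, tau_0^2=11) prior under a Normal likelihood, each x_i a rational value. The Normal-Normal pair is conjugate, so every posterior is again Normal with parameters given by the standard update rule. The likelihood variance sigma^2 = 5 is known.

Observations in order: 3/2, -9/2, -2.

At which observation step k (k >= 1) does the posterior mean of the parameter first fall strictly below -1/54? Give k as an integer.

obs 1: x=3/2 → posterior Normal(43/32, 55/16)
obs 2: x=-9/2 → posterior Normal(-28/27, 55/27)
obs 3: x=-2 → posterior Normal(-25/19, 55/38)

k = 2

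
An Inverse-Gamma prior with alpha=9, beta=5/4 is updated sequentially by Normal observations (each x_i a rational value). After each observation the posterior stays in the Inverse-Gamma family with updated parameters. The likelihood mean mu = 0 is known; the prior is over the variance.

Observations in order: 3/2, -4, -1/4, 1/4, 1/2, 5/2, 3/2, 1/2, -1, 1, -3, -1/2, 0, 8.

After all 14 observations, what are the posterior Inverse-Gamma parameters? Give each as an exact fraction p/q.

obs 1: x=3/2 → posterior Inverse-Gamma(19/2, 19/8)
obs 2: x=-4 → posterior Inverse-Gamma(10, 83/8)
obs 3: x=-1/4 → posterior Inverse-Gamma(21/2, 333/32)
obs 4: x=1/4 → posterior Inverse-Gamma(11, 167/16)
obs 5: x=1/2 → posterior Inverse-Gamma(23/2, 169/16)
obs 6: x=5/2 → posterior Inverse-Gamma(12, 219/16)
obs 7: x=3/2 → posterior Inverse-Gamma(25/2, 237/16)
obs 8: x=1/2 → posterior Inverse-Gamma(13, 239/16)
obs 9: x=-1 → posterior Inverse-Gamma(27/2, 247/16)
obs 10: x=1 → posterior Inverse-Gamma(14, 255/16)
obs 11: x=-3 → posterior Inverse-Gamma(29/2, 327/16)
obs 12: x=-1/2 → posterior Inverse-Gamma(15, 329/16)
obs 13: x=0 → posterior Inverse-Gamma(31/2, 329/16)
obs 14: x=8 → posterior Inverse-Gamma(16, 841/16)

alpha=16, beta=841/16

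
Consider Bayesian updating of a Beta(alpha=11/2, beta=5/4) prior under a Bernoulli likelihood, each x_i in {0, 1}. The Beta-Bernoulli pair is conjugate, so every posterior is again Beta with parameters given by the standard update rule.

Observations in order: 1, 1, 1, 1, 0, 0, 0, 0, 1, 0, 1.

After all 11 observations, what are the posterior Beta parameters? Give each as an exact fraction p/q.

alpha=23/2, beta=25/4

obs 1: x=1 → posterior Beta(13/2, 5/4)
obs 2: x=1 → posterior Beta(15/2, 5/4)
obs 3: x=1 → posterior Beta(17/2, 5/4)
obs 4: x=1 → posterior Beta(19/2, 5/4)
obs 5: x=0 → posterior Beta(19/2, 9/4)
obs 6: x=0 → posterior Beta(19/2, 13/4)
obs 7: x=0 → posterior Beta(19/2, 17/4)
obs 8: x=0 → posterior Beta(19/2, 21/4)
obs 9: x=1 → posterior Beta(21/2, 21/4)
obs 10: x=0 → posterior Beta(21/2, 25/4)
obs 11: x=1 → posterior Beta(23/2, 25/4)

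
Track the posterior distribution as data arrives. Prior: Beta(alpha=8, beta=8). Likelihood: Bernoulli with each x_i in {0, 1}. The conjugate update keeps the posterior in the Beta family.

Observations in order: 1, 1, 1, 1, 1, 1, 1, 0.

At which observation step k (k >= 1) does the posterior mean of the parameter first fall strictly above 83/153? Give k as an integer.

obs 1: x=1 → posterior Beta(9, 8)
obs 2: x=1 → posterior Beta(10, 8)
obs 3: x=1 → posterior Beta(11, 8)
obs 4: x=1 → posterior Beta(12, 8)
obs 5: x=1 → posterior Beta(13, 8)
obs 6: x=1 → posterior Beta(14, 8)
obs 7: x=1 → posterior Beta(15, 8)
obs 8: x=0 → posterior Beta(15, 9)

k = 2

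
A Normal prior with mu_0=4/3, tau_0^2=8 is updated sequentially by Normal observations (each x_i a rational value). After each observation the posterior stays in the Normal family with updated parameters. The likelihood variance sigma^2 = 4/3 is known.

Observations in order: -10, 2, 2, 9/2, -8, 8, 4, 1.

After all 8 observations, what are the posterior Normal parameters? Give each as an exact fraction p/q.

obs 1: x=-10 → posterior Normal(-176/21, 8/7)
obs 2: x=2 → posterior Normal(-140/39, 8/13)
obs 3: x=2 → posterior Normal(-104/57, 8/19)
obs 4: x=9/2 → posterior Normal(-23/75, 8/25)
obs 5: x=-8 → posterior Normal(-167/93, 8/31)
obs 6: x=8 → posterior Normal(-23/111, 8/37)
obs 7: x=4 → posterior Normal(49/129, 8/43)
obs 8: x=1 → posterior Normal(67/147, 8/49)

mu_0=67/147, tau_0^2=8/49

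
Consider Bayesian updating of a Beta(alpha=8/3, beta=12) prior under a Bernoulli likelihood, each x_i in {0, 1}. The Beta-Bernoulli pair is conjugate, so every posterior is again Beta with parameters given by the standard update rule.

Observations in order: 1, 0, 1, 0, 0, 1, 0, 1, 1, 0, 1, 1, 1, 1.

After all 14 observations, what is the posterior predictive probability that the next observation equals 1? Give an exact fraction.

35/86

obs 1: x=1 → posterior Beta(11/3, 12)
obs 2: x=0 → posterior Beta(11/3, 13)
obs 3: x=1 → posterior Beta(14/3, 13)
obs 4: x=0 → posterior Beta(14/3, 14)
obs 5: x=0 → posterior Beta(14/3, 15)
obs 6: x=1 → posterior Beta(17/3, 15)
obs 7: x=0 → posterior Beta(17/3, 16)
obs 8: x=1 → posterior Beta(20/3, 16)
obs 9: x=1 → posterior Beta(23/3, 16)
obs 10: x=0 → posterior Beta(23/3, 17)
obs 11: x=1 → posterior Beta(26/3, 17)
obs 12: x=1 → posterior Beta(29/3, 17)
obs 13: x=1 → posterior Beta(32/3, 17)
obs 14: x=1 → posterior Beta(35/3, 17)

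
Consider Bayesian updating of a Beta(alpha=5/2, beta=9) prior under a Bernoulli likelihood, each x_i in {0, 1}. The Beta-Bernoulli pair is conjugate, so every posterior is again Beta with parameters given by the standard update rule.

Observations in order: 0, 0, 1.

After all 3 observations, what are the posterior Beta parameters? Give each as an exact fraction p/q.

alpha=7/2, beta=11

obs 1: x=0 → posterior Beta(5/2, 10)
obs 2: x=0 → posterior Beta(5/2, 11)
obs 3: x=1 → posterior Beta(7/2, 11)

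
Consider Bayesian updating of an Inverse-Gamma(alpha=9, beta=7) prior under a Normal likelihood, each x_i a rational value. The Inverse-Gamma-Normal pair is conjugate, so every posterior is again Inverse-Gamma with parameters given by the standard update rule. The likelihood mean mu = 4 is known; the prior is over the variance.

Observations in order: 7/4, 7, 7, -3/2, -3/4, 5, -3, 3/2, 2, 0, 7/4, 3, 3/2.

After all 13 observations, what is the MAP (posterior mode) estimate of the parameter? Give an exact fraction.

obs 1: x=7/4 → posterior Inverse-Gamma(19/2, 305/32)
obs 2: x=7 → posterior Inverse-Gamma(10, 449/32)
obs 3: x=7 → posterior Inverse-Gamma(21/2, 593/32)
obs 4: x=-3/2 → posterior Inverse-Gamma(11, 1077/32)
obs 5: x=-3/4 → posterior Inverse-Gamma(23/2, 719/16)
obs 6: x=5 → posterior Inverse-Gamma(12, 727/16)
obs 7: x=-3 → posterior Inverse-Gamma(25/2, 1119/16)
obs 8: x=3/2 → posterior Inverse-Gamma(13, 1169/16)
obs 9: x=2 → posterior Inverse-Gamma(27/2, 1201/16)
obs 10: x=0 → posterior Inverse-Gamma(14, 1329/16)
obs 11: x=7/4 → posterior Inverse-Gamma(29/2, 2739/32)
obs 12: x=3 → posterior Inverse-Gamma(15, 2755/32)
obs 13: x=3/2 → posterior Inverse-Gamma(31/2, 2855/32)

2855/528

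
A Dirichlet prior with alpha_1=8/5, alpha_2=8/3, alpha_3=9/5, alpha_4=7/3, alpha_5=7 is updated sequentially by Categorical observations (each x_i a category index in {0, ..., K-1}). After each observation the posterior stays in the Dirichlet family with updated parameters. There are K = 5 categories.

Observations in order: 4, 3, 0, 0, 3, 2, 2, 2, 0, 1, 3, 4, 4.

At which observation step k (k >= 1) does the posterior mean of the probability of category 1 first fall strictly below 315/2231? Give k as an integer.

k = 4

obs 1: x=4 → posterior Dirichlet(8/5, 8/3, 9/5, 7/3, 8)
obs 2: x=3 → posterior Dirichlet(8/5, 8/3, 9/5, 10/3, 8)
obs 3: x=0 → posterior Dirichlet(13/5, 8/3, 9/5, 10/3, 8)
obs 4: x=0 → posterior Dirichlet(18/5, 8/3, 9/5, 10/3, 8)
obs 5: x=3 → posterior Dirichlet(18/5, 8/3, 9/5, 13/3, 8)
obs 6: x=2 → posterior Dirichlet(18/5, 8/3, 14/5, 13/3, 8)
obs 7: x=2 → posterior Dirichlet(18/5, 8/3, 19/5, 13/3, 8)
obs 8: x=2 → posterior Dirichlet(18/5, 8/3, 24/5, 13/3, 8)
obs 9: x=0 → posterior Dirichlet(23/5, 8/3, 24/5, 13/3, 8)
obs 10: x=1 → posterior Dirichlet(23/5, 11/3, 24/5, 13/3, 8)
obs 11: x=3 → posterior Dirichlet(23/5, 11/3, 24/5, 16/3, 8)
obs 12: x=4 → posterior Dirichlet(23/5, 11/3, 24/5, 16/3, 9)
obs 13: x=4 → posterior Dirichlet(23/5, 11/3, 24/5, 16/3, 10)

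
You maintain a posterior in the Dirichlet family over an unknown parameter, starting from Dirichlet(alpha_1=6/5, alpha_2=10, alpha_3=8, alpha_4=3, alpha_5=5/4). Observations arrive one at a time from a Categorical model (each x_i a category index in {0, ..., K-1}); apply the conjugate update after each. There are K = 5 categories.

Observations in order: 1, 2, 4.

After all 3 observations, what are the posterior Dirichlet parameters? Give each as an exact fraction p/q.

obs 1: x=1 → posterior Dirichlet(6/5, 11, 8, 3, 5/4)
obs 2: x=2 → posterior Dirichlet(6/5, 11, 9, 3, 5/4)
obs 3: x=4 → posterior Dirichlet(6/5, 11, 9, 3, 9/4)

alpha_1=6/5, alpha_2=11, alpha_3=9, alpha_4=3, alpha_5=9/4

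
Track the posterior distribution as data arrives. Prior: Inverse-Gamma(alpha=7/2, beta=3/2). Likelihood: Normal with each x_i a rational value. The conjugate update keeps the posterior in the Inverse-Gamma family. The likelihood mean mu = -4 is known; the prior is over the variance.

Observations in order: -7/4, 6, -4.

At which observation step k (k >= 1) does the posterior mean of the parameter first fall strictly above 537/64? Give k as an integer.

k = 2

obs 1: x=-7/4 → posterior Inverse-Gamma(4, 129/32)
obs 2: x=6 → posterior Inverse-Gamma(9/2, 1729/32)
obs 3: x=-4 → posterior Inverse-Gamma(5, 1729/32)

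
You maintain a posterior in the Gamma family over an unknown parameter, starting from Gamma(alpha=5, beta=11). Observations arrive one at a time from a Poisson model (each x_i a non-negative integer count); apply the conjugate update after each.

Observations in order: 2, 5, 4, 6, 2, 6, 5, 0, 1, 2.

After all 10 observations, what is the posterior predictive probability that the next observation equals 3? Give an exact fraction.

216770489087645170982033041159211348196533527363901835/1368484638446616144114967147525252857248550055244201984

obs 1: x=2 → posterior Gamma(7, 12)
obs 2: x=5 → posterior Gamma(12, 13)
obs 3: x=4 → posterior Gamma(16, 14)
obs 4: x=6 → posterior Gamma(22, 15)
obs 5: x=2 → posterior Gamma(24, 16)
obs 6: x=6 → posterior Gamma(30, 17)
obs 7: x=5 → posterior Gamma(35, 18)
obs 8: x=0 → posterior Gamma(35, 19)
obs 9: x=1 → posterior Gamma(36, 20)
obs 10: x=2 → posterior Gamma(38, 21)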